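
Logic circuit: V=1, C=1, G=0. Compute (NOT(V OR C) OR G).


V OR C = 1
NOT(1) = 0
0 OR 0 = 0

0


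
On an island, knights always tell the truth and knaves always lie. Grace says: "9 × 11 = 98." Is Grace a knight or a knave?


Statement: "9 × 11 = 98."
Actual: 9 × 11 = 99
Claimed: 98
Statement is FALSE → Grace lies → Knave

Knave


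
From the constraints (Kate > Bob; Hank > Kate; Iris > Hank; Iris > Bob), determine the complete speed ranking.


Constraints: Kate > Bob; Hank > Kate; Iris > Hank; Iris > Bob
Method: at each step, the next-highest is the one remaining person who never appears on the smaller side of a constraint between remaining people.
  Step 1: remaining {Iris, Hank, Kate, Bob}; on the smaller side: {Hank, Kate, Bob} → Iris is next (Iris > Hank; Iris > Bob).
  Step 2: remaining {Hank, Kate, Bob}; on the smaller side: {Kate, Bob} → Hank is next (Hank > Kate).
  Step 3: remaining {Kate, Bob}; on the smaller side: {Bob} → Kate is next (Kate > Bob).
  Step 4: only Bob remains → lowest.
Final ranking (highest to lowest):

Iris > Hank > Kate > Bob


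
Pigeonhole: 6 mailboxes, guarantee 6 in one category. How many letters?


Pigeonhole: to guarantee k in one of n categories, need (k-1)×n + 1.
k = 6, n = 6
Minimum = (6-1) × 6 + 1 = 5 × 6 + 1

31


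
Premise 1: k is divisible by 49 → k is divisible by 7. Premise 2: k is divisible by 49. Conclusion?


Modus ponens: P → Q, P ⊢ Q
P: k is divisible by 49
Q: k is divisible by 7
We have P → Q and P is true.
By modus ponens, Q must be true.

k is divisible by 7


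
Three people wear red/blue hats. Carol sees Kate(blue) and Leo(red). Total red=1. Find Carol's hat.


Total red = 1, seen red = 1
Own red = 1 - 1 = 0
Carol's hat is blue.

blue


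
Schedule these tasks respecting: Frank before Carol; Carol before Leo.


Constraints: Frank before Carol; Carol before Leo
Method: repeatedly schedule the remaining task that has no remaining task required before it.
  Step 1: remaining {Frank, Leo, Carol}; every task except Frank still has a predecessor pending → schedule Frank.
  Step 2: remaining {Leo, Carol}; every task except Carol still has a predecessor pending → schedule Carol.
  Step 3: only Leo remains → schedule Leo.
Resulting order:

Frank → Carol → Leo


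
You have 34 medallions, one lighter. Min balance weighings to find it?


Each weighing has 3 outcomes (left heavy / balance / right heavy), so k weighings distinguish at most 3^k cases; splitting into three near-equal groups achieves this.
Need 3^k ≥ 34: 3^3 = 27 < 34 ≤ 3^4 = 81
k = ⌈log₃(34)⌉ = 4

4


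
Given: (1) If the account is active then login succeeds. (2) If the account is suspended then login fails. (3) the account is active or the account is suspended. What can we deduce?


Constructive dilemma: (P → Q) ∧ (R → S), P ∨ R ⊢ Q ∨ S
Premise 1: the account is active → login succeeds
Premise 2: the account is suspended → login fails
Premise 3: the account is active ∨ the account is suspended
Case 1: Assuming the account is active, then by Premise 1, login succeeds.
Case 2: Assuming the account is suspended, then by Premise 2, login fails.
Since one of the account is active or the account is suspended must hold, we get login succeeds or login fails.

Login succeeds or login fails.


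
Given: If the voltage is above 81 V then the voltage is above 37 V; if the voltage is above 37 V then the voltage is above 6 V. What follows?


Hypothetical syllogism: P → Q, Q → R ⊢ P → R
Premise 1: the voltage is above 81 V → the voltage is above 37 V
Premise 2: the voltage is above 37 V → the voltage is above 6 V
Chain the implications: the middle term (the voltage is above 37 V) links the two.
Conclusion: If the voltage is above 81 V, then the voltage is above 6 V.

If the voltage is above 81 V, then the voltage is above 6 V.


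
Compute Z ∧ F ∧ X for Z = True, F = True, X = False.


Z = True, F = True, X = False
Step 1: Z ∧ F = True AND True = True
Step 2: (True) ∧ X = (True) AND False = False
AND is true only when ALL operands are true.

False


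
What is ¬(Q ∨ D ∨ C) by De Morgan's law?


De Morgan's law: ¬(P ∨ Q ∨ R) ≡ ¬P ∧ ¬Q ∧ ¬R
¬(Q ∨ D ∨ C) = ¬Q ∧ ¬D ∧ ¬C

¬Q ∧ ¬D ∧ ¬C


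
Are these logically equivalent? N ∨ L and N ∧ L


Expression 1: N ∨ L
Expression 2: N ∧ L
Truth table (N L | Expr1 Expr2):
  T T |   T     T
  T F |   T     F   ← differ
  F T |   T     F   ← differ
  F F |   F     F
Counterexample: N=T, L=F gives Expr1 = T but Expr2 = F, so the expressions are NOT logically equivalent.

No


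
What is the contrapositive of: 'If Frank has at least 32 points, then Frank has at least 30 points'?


Original: If Frank has at least 32 points, then Frank has at least 30 points
Contrapositive: If ¬Q, then ¬P
Negate Q: not (Frank has at least 30 points)
Negate P: not (Frank has at least 32 points)

If not (Frank has at least 30 points), then not (Frank has at least 32 points).


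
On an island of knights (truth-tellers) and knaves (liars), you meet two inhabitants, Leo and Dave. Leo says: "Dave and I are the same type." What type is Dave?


Leo says: "Dave and I are the same type."
Case 1: Leo is a Knight (truth-teller)
  Statement is true → they ARE the same → Dave is also a Knight
Case 2: Leo is a Knave (liar)
  Statement is false → they are NOT the same → Dave is a Knight
In both cases, Dave is a Knight.

Knight


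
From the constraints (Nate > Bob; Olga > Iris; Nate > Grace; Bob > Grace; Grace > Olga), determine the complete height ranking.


Constraints: Nate > Bob; Olga > Iris; Nate > Grace; Bob > Grace; Grace > Olga
Method: at each step, the next-highest is the one remaining person who never appears on the smaller side of a constraint between remaining people.
  Step 1: remaining {Bob, Nate, Iris, Olga, Grace}; on the smaller side: {Bob, Iris, Olga, Grace} → Nate is next (Nate > Bob; Nate > Grace).
  Step 2: remaining {Bob, Iris, Olga, Grace}; on the smaller side: {Iris, Olga, Grace} → Bob is next (Bob > Grace).
  Step 3: remaining {Iris, Olga, Grace}; on the smaller side: {Iris, Olga} → Grace is next (Grace > Olga).
  Step 4: remaining {Iris, Olga}; on the smaller side: {Iris} → Olga is next (Olga > Iris).
  Step 5: only Iris remains → lowest.
Final ranking (highest to lowest):

Nate > Bob > Grace > Olga > Iris


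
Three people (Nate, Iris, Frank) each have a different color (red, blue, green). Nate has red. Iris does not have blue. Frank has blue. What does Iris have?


From clues:
  Frank → blue
  Nate → red
By elimination, Iris gets the remaining.

green


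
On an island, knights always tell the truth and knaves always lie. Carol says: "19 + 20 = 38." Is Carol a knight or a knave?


Statement: "19 + 20 = 38."
Actual: 19 + 20 = 39
Claimed: 38
Statement is FALSE → Carol lies → Knave

Knave


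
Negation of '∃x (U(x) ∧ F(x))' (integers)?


Original: ∃x (U(x) ∧ F(x))
Rule: ¬∀→∃, ¬∃→∀, negate predicate.
Negation: ∀x (¬U(x) ∨ ¬F(x))

∀x (¬U(x) ∨ ¬F(x))


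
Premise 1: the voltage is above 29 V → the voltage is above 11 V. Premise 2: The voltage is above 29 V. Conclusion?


Modus ponens: P → Q, P ⊢ Q
P: the voltage is above 29 V
Q: the voltage is above 11 V
We have P → Q and P is true.
By modus ponens, Q must be true.

The voltage is above 11 V


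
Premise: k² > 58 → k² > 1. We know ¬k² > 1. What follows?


Modus tollens: P → Q, ¬Q ⊢ ¬P
P: k² > 58
Q: k² > 1
We have P → Q and Q is false.
By modus tollens, P must be false.

It is not the case that k² > 58


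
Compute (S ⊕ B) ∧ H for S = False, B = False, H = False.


S = False, B = False, H = False
Step 1: S ⊕ B = False XOR False = False
Step 2: False ∧ H = False AND False = False
XOR true when exactly one of S,B is true; then AND with H.

False


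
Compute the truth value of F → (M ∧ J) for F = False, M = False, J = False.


F = False, M = False, J = False
Step 1: M ∧ J = False AND False = False
Step 2: F → (False): false only when F=True and consequent=False.
Result: True

True


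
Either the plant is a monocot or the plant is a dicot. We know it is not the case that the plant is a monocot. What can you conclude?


Disjunctive syllogism: P ∨ Q, ¬P ⊢ Q
Disjunction: the plant is a monocot ∨ the plant is a dicot
We know it is not the case that the plant is a monocot.
By disjunctive syllogism, the other disjunct must be true.

The plant is a dicot


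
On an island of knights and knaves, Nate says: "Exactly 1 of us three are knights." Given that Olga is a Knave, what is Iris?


Nate claims exactly 1 knights among Nate, Olga, Iris.
Given: Olga is a Knave.

Case 1: Nate is a Knight (tells truth)
  Then exactly 1 of the three are knights.
  Counting Nate, Olga: 1 knight(s) so far. Need 0 more → Iris = Knave.
Case 2: Nate is a Knave (lies)
  Then the count is NOT 1.
  If Iris = Knight, count = 1 = 1 → claim would be true, contradicts lie.
  If Iris = Knave, count = 0 ≠ 1 → lie confirmed ✓

Iris is a Knave.

Knave


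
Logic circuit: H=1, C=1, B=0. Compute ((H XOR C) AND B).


H XOR C = 1^1 = 0
0 AND 0 = 0

0


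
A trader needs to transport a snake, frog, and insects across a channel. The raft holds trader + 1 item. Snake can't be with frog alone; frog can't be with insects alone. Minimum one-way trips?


1. trader+frog → 2. trader ← 3. trader+snake → 4. trader+frog ← 5. trader+insects → 6. trader ← 7. trader+frog →
Minimum trips = 7

7


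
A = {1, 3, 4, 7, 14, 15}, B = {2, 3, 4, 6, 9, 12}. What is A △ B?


A = {1, 3, 4, 7, 14, 15}
B = {2, 3, 4, 6, 9, 12}
Operation: symmetric difference
In A only: [1, 7, 14, 15], in B only: [2, 6, 9, 12]

{1, 2, 6, 7, 9, 12, 14, 15}


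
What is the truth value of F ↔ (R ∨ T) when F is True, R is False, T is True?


F = True, R = False, T = True
Step 1: R ∨ T = False OR True = True
Step 2: F ↔ (True): true when both sides have same truth value.
Result: True ↔ True = True

True


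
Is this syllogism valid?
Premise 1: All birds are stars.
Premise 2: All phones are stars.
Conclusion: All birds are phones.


Premise 1: All birds are stars.
Premise 2: All phones are stars.
Conclusion: All birds are phones.
Fallacy: undistributed middle. stars is predicate in both.
Counterexample: birds and phones could be disjoint subsets of stars.

Invalid


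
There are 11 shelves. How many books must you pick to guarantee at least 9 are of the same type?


Pigeonhole: to guarantee k in one of n categories, need (k-1)×n + 1.
k = 9, n = 11
Minimum = (9-1) × 11 + 1 = 8 × 11 + 1

89


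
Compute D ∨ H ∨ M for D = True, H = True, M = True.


D = True, H = True, M = True
Step 1: D ∨ H = True OR True = True
Step 2: True ∨ M = True OR True = True
OR is true when at least one operand is true.

True


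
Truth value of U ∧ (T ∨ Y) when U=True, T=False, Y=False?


U = True, T = False, Y = False
Expression: U ∧ (T ∨ Y)
Step 1: T ∨ Y = False OR False = False
Step 2: U ∧ (False) = True AND False = False

False


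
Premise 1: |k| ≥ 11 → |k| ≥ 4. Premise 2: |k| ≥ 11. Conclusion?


Modus ponens: P → Q, P ⊢ Q
P: |k| ≥ 11
Q: |k| ≥ 4
We have P → Q and P is true.
By modus ponens, Q must be true.

|k| ≥ 4


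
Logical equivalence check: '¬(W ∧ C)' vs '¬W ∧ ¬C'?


Expression 1: ¬(W ∧ C)
Expression 2: ¬W ∧ ¬C
Truth table (W C | Expr1 Expr2):
  T T |   F     F
  T F |   T     F   ← differ
  F T |   T     F   ← differ
  F F |   T     T
Counterexample: W=T, C=F gives Expr1 = T but Expr2 = F, so the expressions are NOT logically equivalent.

No


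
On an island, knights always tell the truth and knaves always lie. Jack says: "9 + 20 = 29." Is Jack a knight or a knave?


Statement: "9 + 20 = 29."
Actual: 9 + 20 = 29
Claimed: 29
Statement is TRUE → Jack tells the truth → Knight

Knight


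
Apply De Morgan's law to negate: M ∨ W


De Morgan's law: ¬(P ∨ Q) ≡ ¬P ∧ ¬Q
¬(M ∨ W) = ¬M ∧ ¬W

¬M ∧ ¬W


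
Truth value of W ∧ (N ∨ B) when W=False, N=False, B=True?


W = False, N = False, B = True
Expression: W ∧ (N ∨ B)
Step 1: N ∨ B = False OR True = True
Step 2: W ∧ (True) = False AND True = False

False


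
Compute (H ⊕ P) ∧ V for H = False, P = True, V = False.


H = False, P = True, V = False
Step 1: H ⊕ P = False XOR True = True
Step 2: True ∧ V = True AND False = False
XOR true when exactly one of H,P is true; then AND with V.

False


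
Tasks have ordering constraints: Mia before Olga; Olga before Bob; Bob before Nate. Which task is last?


Constraints: Mia before Olga; Olga before Bob; Bob before Nate
The last task can have nothing scheduled after it, so it must never appear on the left of a 'before'.
Tasks appearing before some other task: Mia, Olga, Bob.
The only task not in that list is Nate → it is last.

Nate


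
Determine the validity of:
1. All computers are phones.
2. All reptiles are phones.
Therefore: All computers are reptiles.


Premise 1: All computers are phones.
Premise 2: All reptiles are phones.
Conclusion: All computers are reptiles.
Fallacy: undistributed middle. phones is predicate in both.
Counterexample: computers and reptiles could be disjoint subsets of phones.

Invalid


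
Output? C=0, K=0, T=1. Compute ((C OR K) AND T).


C OR K = 0|0 = 0
0 AND 1 = 0

0


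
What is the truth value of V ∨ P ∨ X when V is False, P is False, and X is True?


V = False, P = False, X = True
Step 1: V ∨ P = False OR False = False
Step 2: False ∨ X = False OR True = True
OR is true when at least one operand is true.

True


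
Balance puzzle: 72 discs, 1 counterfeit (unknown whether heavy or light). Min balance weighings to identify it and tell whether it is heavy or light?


Let n = 72. 144 possibilities (n discs × lighter/heavier); each weighing has 3 outcomes.
Bound for k weighings: say the first weighing puts j discs on each pan. If it tips, the 2j weighed discs remain suspects (each with a known direction) and k-1 weighings give 3^(k-1) outcomes; 3^(k-1) is odd, so 2j ≤ 3^(k-1) - 1. If it balances, the n - 2j unweighed discs remain with direction unknown: 2(n - 2j) ≤ 3^(k-1) - 1 by the same parity argument. Adding, n ≤ (3^(k-1) - 1) + (3^(k-1) - 1)/2 = (3^k - 3)/2, and the classical three-group strategy achieves this (3 discs in 2 weighings, 12 in 3, 39 in 4, 120 in 5).
So we need the smallest k with (3^k - 3)/2 ≥ 72.
k = 4: (3^4 - 3)/2 = 39 < 72 ✗
k = 5: (3^5 - 3)/2 = 120 ≥ 72 ✓

5


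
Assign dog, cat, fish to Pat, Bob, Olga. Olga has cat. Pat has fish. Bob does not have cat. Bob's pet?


From clues:
  Olga → cat
  Pat → fish
By elimination, Bob gets the remaining.

dog


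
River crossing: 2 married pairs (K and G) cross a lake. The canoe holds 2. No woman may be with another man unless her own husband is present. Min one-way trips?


Label couples K and G.
1. WK+WG → (far: WK,WG; near: HK,HG)
2. WK ←   (far: WG; near: HK,HG,WK)
3. HK+HG → (far: HK,HG,WG; near: WK)
4. HK ←   (far: HG,WG; near: HK,WK)  — HK returns, since WK is alone on near bank
5. HK+WK → (far: all four; near: empty)
Every state respects the constraint.
Minimum trips = 5

5


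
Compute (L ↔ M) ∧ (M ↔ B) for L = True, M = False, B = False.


L = True, M = False, B = False
Step 1: L ↔ M is true when L and M have the same value. Result: False
Step 2: M ↔ B is true when M and B have the same value. Result: True
Step 3: False ∧ True = False

False


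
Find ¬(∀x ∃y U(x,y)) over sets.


Original: ∀x ∃y U(x,y)
Rule: ¬∀→∃, ¬∃→∀, negate predicate.
Negation: ∃x ∀y ¬U(x,y)

∃x ∀y ¬U(x,y)


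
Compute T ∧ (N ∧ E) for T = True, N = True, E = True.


T = True, N = True, E = True
Step 1: N ∧ E = True AND True = True
Step 2: T ∧ True = True AND True = True
AND is true only when ALL operands are true.

True


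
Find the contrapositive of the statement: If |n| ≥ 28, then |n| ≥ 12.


Original: If |n| ≥ 28, then |n| ≥ 12
Contrapositive: If ¬Q, then ¬P
Negate Q: not (|n| ≥ 12)
Negate P: not (|n| ≥ 28)

If not (|n| ≥ 12), then not (|n| ≥ 28).


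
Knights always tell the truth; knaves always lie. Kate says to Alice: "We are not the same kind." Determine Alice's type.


Kate says: "We are not the same kind."
Case 1: Kate is a Knight (truth-teller)
  Statement is true → they ARE different → Alice is a Knave
Case 2: Kate is a Knave (liar)
  Statement is false → they are NOT different → Alice is a Knave
In both cases, Alice is a Knave.

Knave


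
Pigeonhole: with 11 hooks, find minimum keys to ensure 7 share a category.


Pigeonhole: to guarantee k in one of n categories, need (k-1)×n + 1.
k = 7, n = 11
Minimum = (7-1) × 11 + 1 = 6 × 11 + 1

67


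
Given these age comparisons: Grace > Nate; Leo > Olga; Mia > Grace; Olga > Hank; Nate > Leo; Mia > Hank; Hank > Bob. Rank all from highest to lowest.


Constraints: Grace > Nate; Leo > Olga; Mia > Grace; Olga > Hank; Nate > Leo; Mia > Hank; Hank > Bob
Method: at each step, the next-highest is the one remaining person who never appears on the smaller side of a constraint between remaining people.
  Step 1: remaining {Grace, Bob, Olga, Mia, Nate, Hank, Leo}; on the smaller side: {Grace, Bob, Olga, Nate, Hank, Leo} → Mia is next (Mia > Grace; Mia > Hank).
  Step 2: remaining {Grace, Bob, Olga, Nate, Hank, Leo}; on the smaller side: {Bob, Olga, Nate, Hank, Leo} → Grace is next (Grace > Nate).
  Step 3: remaining {Bob, Olga, Nate, Hank, Leo}; on the smaller side: {Bob, Olga, Hank, Leo} → Nate is next (Nate > Leo).
  Step 4: remaining {Bob, Olga, Hank, Leo}; on the smaller side: {Bob, Olga, Hank} → Leo is next (Leo > Olga).
  Step 5: remaining {Bob, Olga, Hank}; on the smaller side: {Bob, Hank} → Olga is next (Olga > Hank).
  Step 6: remaining {Bob, Hank}; on the smaller side: {Bob} → Hank is next (Hank > Bob).
  Step 7: only Bob remains → lowest.
Final ranking (highest to lowest):

Mia > Grace > Nate > Leo > Olga > Hank > Bob


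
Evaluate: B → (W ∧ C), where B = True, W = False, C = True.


B = True, W = False, C = True
Step 1: W ∧ C = False AND True = False
Step 2: B → (False): false only when B=True and consequent=False.
Result: False

False


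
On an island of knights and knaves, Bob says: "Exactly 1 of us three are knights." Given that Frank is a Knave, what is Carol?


Bob claims exactly 1 knights among Bob, Frank, Carol.
Given: Frank is a Knave.

Case 1: Bob is a Knight (tells truth)
  Then exactly 1 of the three are knights.
  Counting Bob, Frank: 1 knight(s) so far. Need 0 more → Carol = Knave.
Case 2: Bob is a Knave (lies)
  Then the count is NOT 1.
  If Carol = Knight, count = 1 = 1 → claim would be true, contradicts lie.
  If Carol = Knave, count = 0 ≠ 1 → lie confirmed ✓

Carol is a Knave.

Knave


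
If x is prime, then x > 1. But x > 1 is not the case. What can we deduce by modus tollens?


Modus tollens: P → Q, ¬Q ⊢ ¬P
P: x is prime
Q: x > 1
We have P → Q and Q is false.
By modus tollens, P must be false.

It is not the case that x is prime


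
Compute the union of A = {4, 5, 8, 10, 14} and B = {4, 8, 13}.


A = {4, 5, 8, 10, 14}
B = {4, 8, 13}
Operation: union
All elements combined: 4, 5, 8, 10, 13, 14

{4, 5, 8, 10, 13, 14}


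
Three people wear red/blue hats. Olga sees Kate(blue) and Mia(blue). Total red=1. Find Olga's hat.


Total red = 1, seen red = 0
Own red = 1 - 0 = 1
Olga's hat is red.

red


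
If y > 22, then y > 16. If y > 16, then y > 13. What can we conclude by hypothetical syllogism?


Hypothetical syllogism: P → Q, Q → R ⊢ P → R
Premise 1: y > 22 → y > 16
Premise 2: y > 16 → y > 13
Chain the implications: the middle term (y > 16) links the two.
Conclusion: If y > 22, then y > 13.

If y > 22, then y > 13.


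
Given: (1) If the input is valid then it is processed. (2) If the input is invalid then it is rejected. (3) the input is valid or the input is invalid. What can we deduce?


Constructive dilemma: (P → Q) ∧ (R → S), P ∨ R ⊢ Q ∨ S
Premise 1: the input is valid → it is processed
Premise 2: the input is invalid → it is rejected
Premise 3: the input is valid ∨ the input is invalid
Case 1: Assuming the input is valid, then by Premise 1, it is processed.
Case 2: Assuming the input is invalid, then by Premise 2, it is rejected.
Since one of the input is valid or the input is invalid must hold, we get it is processed or it is rejected.

It is processed or it is rejected.


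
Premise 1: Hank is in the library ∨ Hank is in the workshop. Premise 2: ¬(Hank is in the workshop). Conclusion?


Disjunctive syllogism: P ∨ Q, ¬P ⊢ Q
Disjunction: Hank is in the library ∨ Hank is in the workshop
We know it is not the case that Hank is in the workshop.
By disjunctive syllogism, the other disjunct must be true.

Hank is in the library


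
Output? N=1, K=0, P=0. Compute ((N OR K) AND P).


N OR K = 1|0 = 1
1 AND 0 = 0

0


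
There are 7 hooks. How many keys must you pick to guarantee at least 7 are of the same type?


Pigeonhole: to guarantee k in one of n categories, need (k-1)×n + 1.
k = 7, n = 7
Minimum = (7-1) × 7 + 1 = 6 × 7 + 1

43


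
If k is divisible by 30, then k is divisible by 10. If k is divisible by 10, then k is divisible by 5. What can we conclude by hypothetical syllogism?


Hypothetical syllogism: P → Q, Q → R ⊢ P → R
Premise 1: k is divisible by 30 → k is divisible by 10
Premise 2: k is divisible by 10 → k is divisible by 5
Chain the implications: the middle term (k is divisible by 10) links the two.
Conclusion: If k is divisible by 30, then k is divisible by 5.

If k is divisible by 30, then k is divisible by 5.


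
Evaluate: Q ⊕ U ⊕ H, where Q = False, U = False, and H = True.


Q = False, U = False, H = True
Step 1: Q ⊕ U = False XOR False = False
Step 2: False ⊕ H = False XOR True = True
XOR is true when an odd number of operands are true.

True


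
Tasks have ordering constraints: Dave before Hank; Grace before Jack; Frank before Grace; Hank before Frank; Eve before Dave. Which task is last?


Constraints: Dave before Hank; Grace before Jack; Frank before Grace; Hank before Frank; Eve before Dave
The last task can have nothing scheduled after it, so it must never appear on the left of a 'before'.
Tasks appearing before some other task: Dave, Grace, Frank, Hank, Eve.
The only task not in that list is Jack → it is last.

Jack


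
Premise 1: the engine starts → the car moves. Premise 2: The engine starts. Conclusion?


Modus ponens: P → Q, P ⊢ Q
P: the engine starts
Q: the car moves
We have P → Q and P is true.
By modus ponens, Q must be true.

The car moves


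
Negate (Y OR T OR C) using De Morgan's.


De Morgan's law: ¬(P ∨ Q ∨ R) ≡ ¬P ∧ ¬Q ∧ ¬R
¬(Y ∨ T ∨ C) = ¬Y ∧ ¬T ∧ ¬C

¬Y ∧ ¬T ∧ ¬C


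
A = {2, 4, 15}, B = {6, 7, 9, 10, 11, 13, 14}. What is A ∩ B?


A = {2, 4, 15}
B = {6, 7, 9, 10, 11, 13, 14}
Operation: intersection
Elements in both: none

∅


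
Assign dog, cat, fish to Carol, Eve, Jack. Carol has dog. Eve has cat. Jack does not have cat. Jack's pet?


From clues:
  Eve → cat
  Carol → dog
By elimination, Jack gets the remaining.

fish


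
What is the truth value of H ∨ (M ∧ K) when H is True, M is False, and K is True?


H = True, M = False, K = True
Step 1: M ∧ K = False AND True = False
Step 2: H ∨ False = True OR False = True
AND evaluated first (higher precedence); then OR applied.

True


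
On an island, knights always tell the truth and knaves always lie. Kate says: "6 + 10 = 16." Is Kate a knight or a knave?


Statement: "6 + 10 = 16."
Actual: 6 + 10 = 16
Claimed: 16
Statement is TRUE → Kate tells the truth → Knight

Knight


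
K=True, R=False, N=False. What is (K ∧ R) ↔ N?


K = True, R = False, N = False
Expression: (K ∧ R) ↔ N
Step 1: K ∧ R = True AND False = False
Step 2: (False) ↔ N = (False iff False) = True

True


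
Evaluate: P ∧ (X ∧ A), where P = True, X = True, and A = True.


P = True, X = True, A = True
Step 1: X ∧ A = True AND True = True
Step 2: P ∧ True = True AND True = True
AND is true only when ALL operands are true.

True


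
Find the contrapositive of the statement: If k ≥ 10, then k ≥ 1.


Original: If k ≥ 10, then k ≥ 1
Contrapositive: If ¬Q, then ¬P
Negate Q: not (k ≥ 1)
Negate P: not (k ≥ 10)

If not (k ≥ 1), then not (k ≥ 10).


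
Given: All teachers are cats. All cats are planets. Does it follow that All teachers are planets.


Premise 1: All teachers are cats.
Premise 2: All cats are planets.
Conclusion: All teachers are planets.
Barbara syllogism (AAA-1): All A are B, All B are C → All A are C.
Middle term (cats) distributed in premise 2.

Valid


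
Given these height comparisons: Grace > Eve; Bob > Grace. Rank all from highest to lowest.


Constraints: Grace > Eve; Bob > Grace
Method: at each step, the next-highest is the one remaining person who never appears on the smaller side of a constraint between remaining people.
  Step 1: remaining {Grace, Bob, Eve}; on the smaller side: {Grace, Eve} → Bob is next (Bob > Grace).
  Step 2: remaining {Grace, Eve}; on the smaller side: {Eve} → Grace is next (Grace > Eve).
  Step 3: only Eve remains → lowest.
Final ranking (highest to lowest):

Bob > Grace > Eve


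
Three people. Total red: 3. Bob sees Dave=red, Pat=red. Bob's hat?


Total red = 3, seen red = 2
Own red = 3 - 2 = 1
Bob's hat is red.

red


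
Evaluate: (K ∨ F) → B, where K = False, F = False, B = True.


K = False, F = False, B = True
Step 1: K ∨ F = False OR False = False
Step 2: (False) → B: false only when antecedent=True and B=False.
Result: True

True


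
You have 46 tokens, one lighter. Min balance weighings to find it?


Each weighing has 3 outcomes (left heavy / balance / right heavy), so k weighings distinguish at most 3^k cases; splitting into three near-equal groups achieves this.
Need 3^k ≥ 46: 3^3 = 27 < 46 ≤ 3^4 = 81
k = ⌈log₃(46)⌉ = 4

4


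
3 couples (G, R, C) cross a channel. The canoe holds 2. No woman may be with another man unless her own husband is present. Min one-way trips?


Label couples G, R, C (H = husband, W = wife).
Counting alone: 6 people, the canoe carries 2 and someone must bring it back, so each round trip nets at most +1 on the far side until the last crossing → at least 9 trips. The jealousy constraint makes 9 impossible; the shortest valid schedule has 11:
1. WG+WR →  (far: WG,WR; near: HG,HR,HC,WC)
2. WG ←       (far: WR; near: HG,HR,HC,WG,WC)
3. WG+WC →  (far: WG,WR,WC; near: HG,HR,HC)
4. WG ←       (far: WR,WC; near: HG,HR,HC,WG)
5. HR+HC →  (far: HR,WR,HC,WC; near: HG,WG)
6. HR+WR ←  (far: HC,WC; near: HG,WG,HR,WR)
7. HG+HR →  (far: HG,HR,HC,WC; near: WG,WR)
8. WC ←       (far: HG,HR,HC; near: WG,WR,WC)
9. WG+WR →  (far: HG,WG,HR,WR,HC; near: WC)
10. HC ←      (far: HG,WG,HR,WR; near: HC,WC)
11. HC+WC → (far: all six; near: empty)
In every state each wife is either with her husband or with no other man.
Minimum trips = 11

11


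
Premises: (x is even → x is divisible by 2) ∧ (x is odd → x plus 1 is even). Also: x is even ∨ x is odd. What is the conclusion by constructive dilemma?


Constructive dilemma: (P → Q) ∧ (R → S), P ∨ R ⊢ Q ∨ S
Premise 1: x is even → x is divisible by 2
Premise 2: x is odd → x plus 1 is even
Premise 3: x is even ∨ x is odd
Case 1: Assuming x is even, then by Premise 1, x is divisible by 2.
Case 2: Assuming x is odd, then by Premise 2, x plus 1 is even.
Since one of x is even or x is odd must hold, we get x is divisible by 2 or x plus 1 is even.

x is divisible by 2 or x plus 1 is even.


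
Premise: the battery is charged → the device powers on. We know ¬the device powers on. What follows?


Modus tollens: P → Q, ¬Q ⊢ ¬P
P: the battery is charged
Q: the device powers on
We have P → Q and Q is false.
By modus tollens, P must be false.

It is not the case that the battery is charged


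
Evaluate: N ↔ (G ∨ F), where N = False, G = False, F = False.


N = False, G = False, F = False
Step 1: G ∨ F = False OR False = False
Step 2: N ↔ (False): true when both sides have same truth value.
Result: False ↔ False = True

True


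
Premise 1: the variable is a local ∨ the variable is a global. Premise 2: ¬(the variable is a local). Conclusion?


Disjunctive syllogism: P ∨ Q, ¬P ⊢ Q
Disjunction: the variable is a local ∨ the variable is a global
We know it is not the case that the variable is a local.
By disjunctive syllogism, the other disjunct must be true.

The variable is a global


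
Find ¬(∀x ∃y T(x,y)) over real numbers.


Original: ∀x ∃y T(x,y)
Rule: ¬∀→∃, ¬∃→∀, negate predicate.
Negation: ∃x ∀y ¬T(x,y)

∃x ∀y ¬T(x,y)


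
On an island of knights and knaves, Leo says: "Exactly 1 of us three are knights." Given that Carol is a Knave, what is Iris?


Leo claims exactly 1 knights among Leo, Carol, Iris.
Given: Carol is a Knave.

Case 1: Leo is a Knight (tells truth)
  Then exactly 1 of the three are knights.
  Counting Leo, Carol: 1 knight(s) so far. Need 0 more → Iris = Knave.
Case 2: Leo is a Knave (lies)
  Then the count is NOT 1.
  If Iris = Knight, count = 1 = 1 → claim would be true, contradicts lie.
  If Iris = Knave, count = 0 ≠ 1 → lie confirmed ✓

Iris is a Knave.

Knave


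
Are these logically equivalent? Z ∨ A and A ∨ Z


Expression 1: Z ∨ A
Expression 2: A ∨ Z
Truth table (Z A | Expr1 Expr2):
  T T |   T     T
  T F |   T     T
  F T |   T     T
  F F |   F     F
All 4 rows agree, so the expressions are logically equivalent.

Yes


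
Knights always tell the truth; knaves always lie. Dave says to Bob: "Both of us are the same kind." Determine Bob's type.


Dave says: "Both of us are the same kind."
Case 1: Dave is a Knight (truth-teller)
  Statement is true → they ARE the same → Bob is also a Knight
Case 2: Dave is a Knave (liar)
  Statement is false → they are NOT the same → Bob is a Knight
In both cases, Bob is a Knight.

Knight


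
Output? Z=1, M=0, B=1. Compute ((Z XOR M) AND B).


Z XOR M = 1^0 = 1
1 AND 1 = 1

1


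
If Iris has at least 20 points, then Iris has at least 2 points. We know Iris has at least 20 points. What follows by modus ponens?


Modus ponens: P → Q, P ⊢ Q
P: Iris has at least 20 points
Q: Iris has at least 2 points
We have P → Q and P is true.
By modus ponens, Q must be true.

Iris has at least 2 points


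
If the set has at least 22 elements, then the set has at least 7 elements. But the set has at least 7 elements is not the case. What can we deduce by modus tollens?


Modus tollens: P → Q, ¬Q ⊢ ¬P
P: the set has at least 22 elements
Q: the set has at least 7 elements
We have P → Q and Q is false.
By modus tollens, P must be false.

It is not the case that the set has at least 22 elements


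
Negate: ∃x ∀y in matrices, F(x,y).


Original: ∃x ∀y F(x,y)
Rule: ¬∀→∃, ¬∃→∀, negate predicate.
Negation: ∀x ∃y ¬F(x,y)

∀x ∃y ¬F(x,y)


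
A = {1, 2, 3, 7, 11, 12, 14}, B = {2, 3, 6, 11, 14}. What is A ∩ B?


A = {1, 2, 3, 7, 11, 12, 14}
B = {2, 3, 6, 11, 14}
Operation: intersection
Elements in both: 2, 3, 11, 14

{2, 3, 11, 14}


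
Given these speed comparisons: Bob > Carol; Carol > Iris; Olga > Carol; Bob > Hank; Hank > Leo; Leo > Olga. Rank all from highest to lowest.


Constraints: Bob > Carol; Carol > Iris; Olga > Carol; Bob > Hank; Hank > Leo; Leo > Olga
Method: at each step, the next-highest is the one remaining person who never appears on the smaller side of a constraint between remaining people.
  Step 1: remaining {Hank, Carol, Bob, Iris, Leo, Olga}; on the smaller side: {Hank, Carol, Iris, Leo, Olga} → Bob is next (Bob > Carol; Bob > Hank).
  Step 2: remaining {Hank, Carol, Iris, Leo, Olga}; on the smaller side: {Carol, Iris, Leo, Olga} → Hank is next (Hank > Leo).
  Step 3: remaining {Carol, Iris, Leo, Olga}; on the smaller side: {Carol, Iris, Olga} → Leo is next (Leo > Olga).
  Step 4: remaining {Carol, Iris, Olga}; on the smaller side: {Carol, Iris} → Olga is next (Olga > Carol).
  Step 5: remaining {Carol, Iris}; on the smaller side: {Iris} → Carol is next (Carol > Iris).
  Step 6: only Iris remains → lowest.
Final ranking (highest to lowest):

Bob > Hank > Leo > Olga > Carol > Iris


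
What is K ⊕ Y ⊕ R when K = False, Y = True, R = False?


K = False, Y = True, R = False
Step 1: K ⊕ Y = False XOR True = True
Step 2: True ⊕ R = True XOR False = True
XOR is true when an odd number of operands are true.

True


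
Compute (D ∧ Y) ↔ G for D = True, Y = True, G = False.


D = True, Y = True, G = False
Step 1: D ∧ Y = True AND True = True
Step 2: (True) ↔ G: true when both sides have same truth value.
Result: True ↔ False = False

False


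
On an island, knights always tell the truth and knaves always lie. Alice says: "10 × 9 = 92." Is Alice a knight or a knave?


Statement: "10 × 9 = 92."
Actual: 10 × 9 = 90
Claimed: 92
Statement is FALSE → Alice lies → Knave

Knave


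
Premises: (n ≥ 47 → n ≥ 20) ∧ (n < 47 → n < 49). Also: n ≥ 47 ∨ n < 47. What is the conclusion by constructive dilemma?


Constructive dilemma: (P → Q) ∧ (R → S), P ∨ R ⊢ Q ∨ S
Premise 1: n ≥ 47 → n ≥ 20
Premise 2: n < 47 → n < 49
Premise 3: n ≥ 47 ∨ n < 47
Case 1: Assuming n ≥ 47, then by Premise 1, n ≥ 20.
Case 2: Assuming n < 47, then by Premise 2, n < 49.
Since one of n ≥ 47 or n < 47 must hold, we get n ≥ 20 or n < 49.

n ≥ 20 or n < 49.


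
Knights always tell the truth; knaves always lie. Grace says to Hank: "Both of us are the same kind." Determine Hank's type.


Grace says: "Both of us are the same kind."
Case 1: Grace is a Knight (truth-teller)
  Statement is true → they ARE the same → Hank is also a Knight
Case 2: Grace is a Knave (liar)
  Statement is false → they are NOT the same → Hank is a Knight
In both cases, Hank is a Knight.

Knight


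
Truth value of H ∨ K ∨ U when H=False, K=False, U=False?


H = False, K = False, U = False
Expression: H ∨ K ∨ U
Step 1: H ∨ K = False OR False = False
Step 2: (False) ∨ U = False OR False = False

False


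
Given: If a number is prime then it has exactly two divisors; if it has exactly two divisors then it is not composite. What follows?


Hypothetical syllogism: P → Q, Q → R ⊢ P → R
Premise 1: a number is prime → it has exactly two divisors
Premise 2: it has exactly two divisors → it is not composite
Chain the implications: the middle term (it has exactly two divisors) links the two.
Conclusion: If a number is prime, then it is not composite.

If a number is prime, then it is not composite.


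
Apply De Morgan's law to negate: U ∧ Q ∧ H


De Morgan's law: ¬(P ∧ Q ∧ R) ≡ ¬P ∨ ¬Q ∨ ¬R
¬(U ∧ Q ∧ H) = ¬U ∨ ¬Q ∨ ¬H

¬U ∨ ¬Q ∨ ¬H


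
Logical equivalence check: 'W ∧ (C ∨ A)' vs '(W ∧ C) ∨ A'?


Expression 1: W ∧ (C ∨ A)
Expression 2: (W ∧ C) ∨ A
Truth table (W C A | Expr1 Expr2):
  T T T |   T     T
  T T F |   T     T
  T F T |   T     T
  T F F |   F     F
  F T T |   F     T   ← differ
  F T F |   F     F
  F F T |   F     T   ← differ
  F F F |   F     F
Counterexample: W=F, C=T, A=T gives Expr1 = F but Expr2 = T, so the expressions are NOT logically equivalent.

No


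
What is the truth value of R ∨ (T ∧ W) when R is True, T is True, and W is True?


R = True, T = True, W = True
Step 1: T ∧ W = True AND True = True
Step 2: R ∨ True = True OR True = True
AND evaluated first (higher precedence); then OR applied.

True


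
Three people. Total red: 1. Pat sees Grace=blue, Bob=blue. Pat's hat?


Total red = 1, seen red = 0
Own red = 1 - 0 = 1
Pat's hat is red.

red


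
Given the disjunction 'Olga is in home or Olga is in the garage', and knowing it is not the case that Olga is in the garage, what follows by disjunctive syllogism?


Disjunctive syllogism: P ∨ Q, ¬P ⊢ Q
Disjunction: Olga is in home ∨ Olga is in the garage
We know it is not the case that Olga is in the garage.
By disjunctive syllogism, the other disjunct must be true.

Olga is in home


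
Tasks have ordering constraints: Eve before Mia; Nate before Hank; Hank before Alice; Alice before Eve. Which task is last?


Constraints: Eve before Mia; Nate before Hank; Hank before Alice; Alice before Eve
The last task can have nothing scheduled after it, so it must never appear on the left of a 'before'.
Tasks appearing before some other task: Eve, Nate, Hank, Alice.
The only task not in that list is Mia → it is last.

Mia


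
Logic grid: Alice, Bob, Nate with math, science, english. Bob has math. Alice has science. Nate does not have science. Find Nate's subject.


From clues:
  Alice → science
  Bob → math
By elimination, Nate gets the remaining.

english


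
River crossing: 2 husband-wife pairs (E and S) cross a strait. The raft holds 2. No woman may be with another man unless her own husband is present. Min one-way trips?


Label couples E and S.
1. WE+WS → (far: WE,WS; near: HE,HS)
2. WE ←   (far: WS; near: HE,HS,WE)
3. HE+HS → (far: HE,HS,WS; near: WE)
4. HE ←   (far: HS,WS; near: HE,WE)  — HE returns, since WE is alone on near bank
5. HE+WE → (far: all four; near: empty)
Every state respects the constraint.
Minimum trips = 5

5


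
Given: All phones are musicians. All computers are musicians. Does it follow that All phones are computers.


Premise 1: All phones are musicians.
Premise 2: All computers are musicians.
Conclusion: All phones are computers.
Fallacy: undistributed middle. musicians is predicate in both.
Counterexample: phones and computers could be disjoint subsets of musicians.

Invalid


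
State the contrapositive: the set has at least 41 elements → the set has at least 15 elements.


Original: If the set has at least 41 elements, then the set has at least 15 elements
Contrapositive: If ¬Q, then ¬P
Negate Q: not (the set has at least 15 elements)
Negate P: not (the set has at least 41 elements)

If not (the set has at least 15 elements), then not (the set has at least 41 elements).


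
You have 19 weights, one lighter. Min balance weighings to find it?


Each weighing has 3 outcomes (left heavy / balance / right heavy), so k weighings distinguish at most 3^k cases; splitting into three near-equal groups achieves this.
Need 3^k ≥ 19: 3^2 = 9 < 19 ≤ 3^3 = 27
k = ⌈log₃(19)⌉ = 3

3


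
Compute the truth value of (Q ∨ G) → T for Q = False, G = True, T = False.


Q = False, G = True, T = False
Step 1: Q ∨ G = False OR True = True
Step 2: (True) → T: false only when antecedent=True and T=False.
Result: False

False


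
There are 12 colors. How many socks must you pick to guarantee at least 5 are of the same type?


Pigeonhole: to guarantee k in one of n categories, need (k-1)×n + 1.
k = 5, n = 12
Minimum = (5-1) × 12 + 1 = 4 × 12 + 1

49


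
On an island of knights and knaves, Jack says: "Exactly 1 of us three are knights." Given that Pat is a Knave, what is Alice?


Jack claims exactly 1 knights among Jack, Pat, Alice.
Given: Pat is a Knave.

Case 1: Jack is a Knight (tells truth)
  Then exactly 1 of the three are knights.
  Counting Jack, Pat: 1 knight(s) so far. Need 0 more → Alice = Knave.
Case 2: Jack is a Knave (lies)
  Then the count is NOT 1.
  If Alice = Knight, count = 1 = 1 → claim would be true, contradicts lie.
  If Alice = Knave, count = 0 ≠ 1 → lie confirmed ✓

Alice is a Knave.

Knave
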